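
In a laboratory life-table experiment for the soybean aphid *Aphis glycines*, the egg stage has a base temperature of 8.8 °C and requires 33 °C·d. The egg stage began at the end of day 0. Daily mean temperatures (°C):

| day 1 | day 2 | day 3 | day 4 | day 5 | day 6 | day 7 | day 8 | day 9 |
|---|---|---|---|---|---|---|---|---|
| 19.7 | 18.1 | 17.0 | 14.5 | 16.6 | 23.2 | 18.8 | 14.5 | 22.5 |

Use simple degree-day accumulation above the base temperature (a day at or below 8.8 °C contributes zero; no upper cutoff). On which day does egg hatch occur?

day 4

Daily DD above 8.8 °C: 10.9, 9.3, 8.2, 5.7, 7.8, 14.4, 10.0, 5.7, 13.7.
Cumulative: 10.9, 20.2, 28.4, 34.1, 41.9, 56.3, 66.3, 72.0, 85.7.
The total first reaches 33 DD on day 4.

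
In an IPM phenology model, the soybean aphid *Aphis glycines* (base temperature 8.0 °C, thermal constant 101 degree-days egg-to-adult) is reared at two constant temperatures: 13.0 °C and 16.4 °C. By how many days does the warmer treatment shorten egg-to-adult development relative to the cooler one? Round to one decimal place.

8.2 days

At 13.0 °C: 101 / (13.0 − 8.0) = 101 / 5.0 = 20.200 d.
At 16.4 °C: 101 / (16.4 − 8.0) = 101 / 8.4 = 12.024 d.
Difference = |20.200 − 12.024| = 8.176 ≈ 8.2 days.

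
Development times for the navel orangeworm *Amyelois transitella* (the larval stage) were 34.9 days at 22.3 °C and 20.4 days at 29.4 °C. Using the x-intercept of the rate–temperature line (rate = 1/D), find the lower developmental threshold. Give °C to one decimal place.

Equal thermal constants: D₁(T₁ − T_b) = D₂(T₂ − T_b).
34.9·(22.3 − T_b) = 20.4·(29.4 − T_b)
T_b = (34.9·22.3 − 20.4·29.4) / (34.9 − 20.4) = 178.51 / 14.5 = 12.311 °C ≈ 12.3 °C.

12.3 °C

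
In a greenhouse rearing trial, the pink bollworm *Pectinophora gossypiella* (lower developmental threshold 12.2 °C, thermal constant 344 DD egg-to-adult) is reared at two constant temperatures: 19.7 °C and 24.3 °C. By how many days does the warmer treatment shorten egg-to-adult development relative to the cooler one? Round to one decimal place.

17.4 days

At 19.7 °C: 344 / (19.7 − 12.2) = 344 / 7.5 = 45.867 d.
At 24.3 °C: 344 / (24.3 − 12.2) = 344 / 12.1 = 28.430 d.
Difference = |45.867 − 28.430| = 17.437 ≈ 17.4 days.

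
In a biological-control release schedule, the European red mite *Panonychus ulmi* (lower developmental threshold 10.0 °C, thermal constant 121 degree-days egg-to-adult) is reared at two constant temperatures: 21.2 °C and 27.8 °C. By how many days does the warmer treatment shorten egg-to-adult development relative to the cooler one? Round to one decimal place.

4.0 days

At 21.2 °C: 121 / (21.2 − 10.0) = 121 / 11.2 = 10.804 d.
At 27.8 °C: 121 / (27.8 − 10.0) = 121 / 17.8 = 6.798 d.
Difference = |10.804 − 6.798| = 4.006 ≈ 4.0 days.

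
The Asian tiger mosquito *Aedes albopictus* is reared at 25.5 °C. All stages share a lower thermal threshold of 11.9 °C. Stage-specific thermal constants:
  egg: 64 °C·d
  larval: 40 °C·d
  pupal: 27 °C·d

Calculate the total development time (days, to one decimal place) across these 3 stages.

Daily accumulation at 25.5 °C = 25.5 − 11.9 = 13.6 DD/day.
Total K = 64 + 40 + 27 = 131 DD.
Total duration = 131 / 13.6 = 9.632 ≈ 9.6 days.

9.6 days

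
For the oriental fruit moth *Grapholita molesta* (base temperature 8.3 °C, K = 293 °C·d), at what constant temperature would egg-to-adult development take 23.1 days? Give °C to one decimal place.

21.0 °C

Required daily accumulation = 293 / 23.1 = 12.684 DD/day.
T = T_base + 12.684 = 8.3 + 12.684 = 20.984 ≈ 21.0 °C.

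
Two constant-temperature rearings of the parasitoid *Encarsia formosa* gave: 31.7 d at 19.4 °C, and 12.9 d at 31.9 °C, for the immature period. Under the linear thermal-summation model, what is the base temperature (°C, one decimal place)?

Under the model K = D·(T − T_b), so D₁·(T₁ − T_b) = D₂·(T₂ − T_b).
31.7·(19.4 − T_b) = 12.9·(31.9 − T_b)
T_b = (31.7·19.4 − 12.9·31.9) / (31.7 − 12.9) = 203.47 / 18.8 = 10.823 °C ≈ 10.8 °C.

10.8 °C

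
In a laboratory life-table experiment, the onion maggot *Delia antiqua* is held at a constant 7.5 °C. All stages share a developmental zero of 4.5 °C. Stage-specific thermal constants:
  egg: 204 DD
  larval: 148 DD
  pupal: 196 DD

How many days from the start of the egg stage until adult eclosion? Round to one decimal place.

Daily accumulation at 7.5 °C = 7.5 − 4.5 = 3.0 DD/day.
Total K = 204 + 148 + 196 = 548 DD.
Total duration = 548 / 3.0 = 182.667 ≈ 182.7 days.

182.7 days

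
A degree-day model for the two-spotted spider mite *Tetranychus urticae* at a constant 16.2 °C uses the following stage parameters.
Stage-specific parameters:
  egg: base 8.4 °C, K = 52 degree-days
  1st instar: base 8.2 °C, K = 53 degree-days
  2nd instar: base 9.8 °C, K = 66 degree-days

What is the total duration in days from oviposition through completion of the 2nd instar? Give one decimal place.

23.6 days

egg: 52 / (16.2 − 8.4) = 52 / 7.8 = 6.667 d.
1st instar: 53 / (16.2 − 8.2) = 53 / 8.0 = 6.625 d.
2nd instar: 66 / (16.2 − 9.8) = 66 / 6.4 = 10.313 d.
Sum = 23.604 ≈ 23.6 days.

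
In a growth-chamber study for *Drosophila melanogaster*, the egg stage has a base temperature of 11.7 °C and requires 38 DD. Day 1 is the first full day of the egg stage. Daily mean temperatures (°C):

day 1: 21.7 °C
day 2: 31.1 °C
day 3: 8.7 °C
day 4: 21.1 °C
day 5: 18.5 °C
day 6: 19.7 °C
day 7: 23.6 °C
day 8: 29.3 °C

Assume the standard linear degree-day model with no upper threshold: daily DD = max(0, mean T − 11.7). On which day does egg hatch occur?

Daily DD above 11.7 °C: 10.0, 19.4, 0.0, 9.4, 6.8, 8.0, 11.9, 17.6.
Cumulative: 10.0, 29.4, 29.4, 38.8, 45.6, 53.6, 65.5, 83.1.
The total first reaches 38 DD on day 4.

day 4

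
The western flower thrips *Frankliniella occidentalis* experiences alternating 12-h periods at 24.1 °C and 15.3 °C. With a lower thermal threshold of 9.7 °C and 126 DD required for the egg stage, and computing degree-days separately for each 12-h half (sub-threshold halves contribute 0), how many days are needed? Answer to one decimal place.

12.6 days

Day half: max(0, 24.1 − 9.7) × 0.5 = 14.4 × 0.5 = 7.20 DD.
Night half: max(0, 15.3 − 9.7) × 0.5 = 5.6 × 0.5 = 2.80 DD.
Per 24 h: 10.00 DD/day.
Duration = 126 / 10.00 = 12.600 ≈ 12.6 days.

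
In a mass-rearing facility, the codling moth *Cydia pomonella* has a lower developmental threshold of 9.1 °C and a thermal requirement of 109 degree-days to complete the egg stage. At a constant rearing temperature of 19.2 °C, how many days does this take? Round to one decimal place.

10.8 days

Daily accumulation = 19.2 − 9.1 = 10.1 DD/day.
Duration = 109 / 10.1 = 10.792 ≈ 10.8 days.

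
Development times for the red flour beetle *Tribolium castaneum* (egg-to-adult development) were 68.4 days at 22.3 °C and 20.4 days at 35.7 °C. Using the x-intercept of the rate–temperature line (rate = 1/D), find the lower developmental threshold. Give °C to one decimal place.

16.6 °C

Equal thermal constants: D₁(T₁ − T_b) = D₂(T₂ − T_b).
68.4·(22.3 − T_b) = 20.4·(35.7 − T_b)
T_b = (68.4·22.3 − 20.4·35.7) / (68.4 − 20.4) = 797.04 / 48.0 = 16.605 °C ≈ 16.6 °C.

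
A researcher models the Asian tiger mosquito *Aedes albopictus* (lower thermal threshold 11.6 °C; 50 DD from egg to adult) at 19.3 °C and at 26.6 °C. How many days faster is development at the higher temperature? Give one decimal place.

3.2 days

At 19.3 °C: 50 / (19.3 − 11.6) = 50 / 7.7 = 6.494 d.
At 26.6 °C: 50 / (26.6 − 11.6) = 50 / 15.0 = 3.333 d.
Difference = |6.494 − 3.333| = 3.160 ≈ 3.2 days.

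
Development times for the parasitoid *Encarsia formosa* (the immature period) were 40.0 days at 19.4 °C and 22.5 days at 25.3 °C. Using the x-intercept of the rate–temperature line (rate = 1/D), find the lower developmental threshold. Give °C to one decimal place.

11.8 °C

Linear rate model ⇒ the product D·(T − T_b) is constant across temperatures.
40.0·(19.4 − T_b) = 22.5·(25.3 − T_b)
T_b = (40.0·19.4 − 22.5·25.3) / (40.0 − 22.5) = 206.75 / 17.5 = 11.814 °C ≈ 11.8 °C.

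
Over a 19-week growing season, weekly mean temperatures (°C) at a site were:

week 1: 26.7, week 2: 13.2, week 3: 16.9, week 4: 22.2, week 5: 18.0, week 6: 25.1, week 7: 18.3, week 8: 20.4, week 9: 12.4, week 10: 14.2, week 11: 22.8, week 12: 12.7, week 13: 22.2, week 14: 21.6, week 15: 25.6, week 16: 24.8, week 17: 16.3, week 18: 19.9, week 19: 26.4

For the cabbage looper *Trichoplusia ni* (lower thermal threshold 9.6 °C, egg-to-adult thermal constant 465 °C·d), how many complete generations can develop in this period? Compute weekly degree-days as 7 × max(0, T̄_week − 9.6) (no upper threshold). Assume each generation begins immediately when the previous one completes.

2 generations

Weekly DD (7 × max(0, T̄ − 9.6)): 119.7, 25.2, 51.1, 88.2, 58.8, 108.5, 60.9, 75.6, 19.6, 32.2, 92.4, 21.7, 88.2, 84.0, 112.0, 106.4, 46.9, 72.1, 117.6.
Season total = 1381.1 DD.
Complete generations = ⌊1381.1 / 465⌋ = 2.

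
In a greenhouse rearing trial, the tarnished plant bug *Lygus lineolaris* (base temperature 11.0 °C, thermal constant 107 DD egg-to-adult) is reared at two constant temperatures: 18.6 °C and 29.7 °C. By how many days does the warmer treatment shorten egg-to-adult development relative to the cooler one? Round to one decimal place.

8.4 days

At 18.6 °C: 107 / (18.6 − 11.0) = 107 / 7.6 = 14.079 d.
At 29.7 °C: 107 / (29.7 − 11.0) = 107 / 18.7 = 5.722 d.
Difference = |14.079 − 5.722| = 8.357 ≈ 8.4 days.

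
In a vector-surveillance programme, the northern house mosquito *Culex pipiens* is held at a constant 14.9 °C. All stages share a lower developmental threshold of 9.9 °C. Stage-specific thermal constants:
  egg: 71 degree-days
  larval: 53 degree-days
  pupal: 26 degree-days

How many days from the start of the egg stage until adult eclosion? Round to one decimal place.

Daily accumulation at 14.9 °C = 14.9 − 9.9 = 5.0 DD/day.
Total K = 71 + 53 + 26 = 150 DD.
Total duration = 150 / 5.0 = 30.000 ≈ 30.0 days.

30.0 days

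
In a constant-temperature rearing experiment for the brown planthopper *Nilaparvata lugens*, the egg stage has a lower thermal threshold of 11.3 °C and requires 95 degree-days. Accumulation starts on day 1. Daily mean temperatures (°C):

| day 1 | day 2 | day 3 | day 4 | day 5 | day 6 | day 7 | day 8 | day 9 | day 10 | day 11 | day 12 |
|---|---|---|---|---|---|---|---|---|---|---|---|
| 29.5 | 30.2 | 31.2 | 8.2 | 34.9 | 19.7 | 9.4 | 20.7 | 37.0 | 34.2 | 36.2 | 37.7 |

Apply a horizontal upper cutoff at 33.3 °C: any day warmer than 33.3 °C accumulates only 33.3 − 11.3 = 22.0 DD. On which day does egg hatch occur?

Daily DD above 11.3 °C (capped at 22.0): 18.2, 18.9, 19.9, 0.0, 22.0, 8.4, 0.0, 9.4, 22.0, 22.0, 22.0, 22.0.
Cumulative: 18.2, 37.1, 57.0, 57.0, 79.0, 87.4, 87.4, 96.8, 118.8, 140.8, 162.8, 184.8.
The total first reaches 95 DD on day 8.

day 8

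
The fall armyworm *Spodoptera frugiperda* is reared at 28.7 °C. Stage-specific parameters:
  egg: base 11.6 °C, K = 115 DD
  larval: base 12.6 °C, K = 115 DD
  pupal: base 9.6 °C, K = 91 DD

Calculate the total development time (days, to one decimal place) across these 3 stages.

18.6 days

egg: 115 / (28.7 − 11.6) = 115 / 17.1 = 6.725 d.
larval: 115 / (28.7 − 12.6) = 115 / 16.1 = 7.143 d.
pupal: 91 / (28.7 − 9.6) = 91 / 19.1 = 4.764 d.
Sum = 18.632 ≈ 18.6 days.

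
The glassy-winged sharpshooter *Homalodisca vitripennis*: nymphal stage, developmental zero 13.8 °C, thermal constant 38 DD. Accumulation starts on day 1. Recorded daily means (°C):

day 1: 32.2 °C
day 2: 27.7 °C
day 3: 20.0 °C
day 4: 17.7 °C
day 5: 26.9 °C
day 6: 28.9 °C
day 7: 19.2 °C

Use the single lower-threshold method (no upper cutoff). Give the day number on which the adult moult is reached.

Daily DD above 13.8 °C: 18.4, 13.9, 6.2, 3.9, 13.1, 15.1, 5.4.
Cumulative: 18.4, 32.3, 38.5, 42.4, 55.5, 70.6, 76.0.
The total first reaches 38 DD on day 3.

day 3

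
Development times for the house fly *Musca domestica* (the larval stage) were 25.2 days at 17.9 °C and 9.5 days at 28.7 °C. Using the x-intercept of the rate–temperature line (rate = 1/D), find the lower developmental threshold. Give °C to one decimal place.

Equal thermal constants: D₁(T₁ − T_b) = D₂(T₂ − T_b).
25.2·(17.9 − T_b) = 9.5·(28.7 − T_b)
T_b = (25.2·17.9 − 9.5·28.7) / (25.2 − 9.5) = 178.43 / 15.7 = 11.365 °C ≈ 11.4 °C.

11.4 °C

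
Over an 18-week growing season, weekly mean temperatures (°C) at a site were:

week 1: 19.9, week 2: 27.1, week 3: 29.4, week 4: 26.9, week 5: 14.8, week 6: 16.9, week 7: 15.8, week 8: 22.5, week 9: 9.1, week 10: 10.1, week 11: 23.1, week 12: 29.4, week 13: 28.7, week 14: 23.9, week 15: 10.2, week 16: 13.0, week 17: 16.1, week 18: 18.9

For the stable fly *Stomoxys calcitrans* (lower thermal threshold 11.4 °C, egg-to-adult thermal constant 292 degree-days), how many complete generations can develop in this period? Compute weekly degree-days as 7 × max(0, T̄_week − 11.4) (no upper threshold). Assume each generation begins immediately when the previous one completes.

Weekly DD (7 × max(0, T̄ − 11.4)): 59.5, 109.9, 126.0, 108.5, 23.8, 38.5, 30.8, 77.7, 0.0, 0.0, 81.9, 126.0, 121.1, 87.5, 0.0, 11.2, 32.9, 52.5.
Season total = 1087.8 DD.
Complete generations = ⌊1087.8 / 292⌋ = 3.

3 generations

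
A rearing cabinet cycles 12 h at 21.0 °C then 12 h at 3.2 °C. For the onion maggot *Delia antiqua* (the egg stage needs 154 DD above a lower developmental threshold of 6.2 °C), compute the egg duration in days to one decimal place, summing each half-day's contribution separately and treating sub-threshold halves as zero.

Day half: max(0, 21.0 − 6.2) × 0.5 = 14.8 × 0.5 = 7.40 DD.
Night half: max(0, 3.2 − 6.2) × 0.5 = 0.0 × 0.5 = 0.00 DD.
Per 24 h: 7.40 DD/day.
Duration = 154 / 7.40 = 20.811 ≈ 20.8 days.

20.8 days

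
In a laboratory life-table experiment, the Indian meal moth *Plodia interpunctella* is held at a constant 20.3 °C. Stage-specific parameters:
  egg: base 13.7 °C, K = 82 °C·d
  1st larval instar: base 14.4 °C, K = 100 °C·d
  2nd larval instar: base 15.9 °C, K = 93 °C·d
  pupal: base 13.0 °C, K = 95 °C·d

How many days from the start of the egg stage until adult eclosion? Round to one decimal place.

egg: 82 / (20.3 − 13.7) = 82 / 6.6 = 12.424 d.
1st larval instar: 100 / (20.3 − 14.4) = 100 / 5.9 = 16.949 d.
2nd larval instar: 93 / (20.3 − 15.9) = 93 / 4.4 = 21.136 d.
pupal: 95 / (20.3 − 13.0) = 95 / 7.3 = 13.014 d.
Sum = 63.523 ≈ 63.5 days.

63.5 days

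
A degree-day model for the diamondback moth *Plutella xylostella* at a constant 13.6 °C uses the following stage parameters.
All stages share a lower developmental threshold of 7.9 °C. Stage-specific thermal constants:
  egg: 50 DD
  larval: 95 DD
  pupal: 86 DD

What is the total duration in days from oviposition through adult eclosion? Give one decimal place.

40.5 days

Daily accumulation at 13.6 °C = 13.6 − 7.9 = 5.7 DD/day.
Total K = 50 + 95 + 86 = 231 DD.
Total duration = 231 / 5.7 = 40.526 ≈ 40.5 days.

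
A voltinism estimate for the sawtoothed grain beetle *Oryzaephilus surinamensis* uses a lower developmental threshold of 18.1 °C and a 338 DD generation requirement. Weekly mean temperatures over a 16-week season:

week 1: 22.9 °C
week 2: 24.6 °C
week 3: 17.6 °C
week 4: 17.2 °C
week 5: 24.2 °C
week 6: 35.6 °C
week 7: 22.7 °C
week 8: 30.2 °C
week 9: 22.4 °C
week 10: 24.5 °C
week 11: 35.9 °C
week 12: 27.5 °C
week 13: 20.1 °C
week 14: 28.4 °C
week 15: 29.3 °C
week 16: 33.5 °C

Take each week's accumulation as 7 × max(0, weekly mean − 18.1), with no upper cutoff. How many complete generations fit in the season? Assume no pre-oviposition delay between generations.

2 generations

Weekly DD (7 × max(0, T̄ − 18.1)): 33.6, 45.5, 0.0, 0.0, 42.7, 122.5, 32.2, 84.7, 30.1, 44.8, 124.6, 65.8, 14.0, 72.1, 78.4, 107.8.
Season total = 898.8 DD.
Complete generations = ⌊898.8 / 338⌋ = 2.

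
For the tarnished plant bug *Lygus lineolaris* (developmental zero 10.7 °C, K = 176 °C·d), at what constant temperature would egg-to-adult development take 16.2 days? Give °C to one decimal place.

21.6 °C

Required daily accumulation = 176 / 16.2 = 10.864 DD/day.
T = T_base + 10.864 = 10.7 + 10.864 = 21.564 ≈ 21.6 °C.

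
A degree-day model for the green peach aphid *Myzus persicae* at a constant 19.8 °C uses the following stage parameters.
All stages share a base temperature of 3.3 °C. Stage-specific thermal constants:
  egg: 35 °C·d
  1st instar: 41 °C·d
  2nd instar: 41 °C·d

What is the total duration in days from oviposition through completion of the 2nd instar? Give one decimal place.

Daily accumulation at 19.8 °C = 19.8 − 3.3 = 16.5 DD/day.
Total K = 35 + 41 + 41 = 117 DD.
Total duration = 117 / 16.5 = 7.091 ≈ 7.1 days.

7.1 days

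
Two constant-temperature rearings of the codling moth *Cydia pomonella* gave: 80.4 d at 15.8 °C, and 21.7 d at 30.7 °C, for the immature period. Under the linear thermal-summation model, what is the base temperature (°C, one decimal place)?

Linear rate model ⇒ the product D·(T − T_b) is constant across temperatures.
80.4·(15.8 − T_b) = 21.7·(30.7 − T_b)
T_b = (80.4·15.8 − 21.7·30.7) / (80.4 − 21.7) = 604.13 / 58.7 = 10.292 °C ≈ 10.3 °C.

10.3 °C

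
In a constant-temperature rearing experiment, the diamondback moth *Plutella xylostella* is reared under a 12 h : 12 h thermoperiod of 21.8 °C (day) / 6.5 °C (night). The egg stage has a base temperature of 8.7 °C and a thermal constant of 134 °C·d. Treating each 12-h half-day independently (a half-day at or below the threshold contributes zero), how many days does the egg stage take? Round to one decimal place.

Day half: max(0, 21.8 − 8.7) × 0.5 = 13.1 × 0.5 = 6.55 DD.
Night half: max(0, 6.5 − 8.7) × 0.5 = 0.0 × 0.5 = 0.00 DD.
Per 24 h: 6.55 DD/day.
Duration = 134 / 6.55 = 20.458 ≈ 20.5 days.

20.5 days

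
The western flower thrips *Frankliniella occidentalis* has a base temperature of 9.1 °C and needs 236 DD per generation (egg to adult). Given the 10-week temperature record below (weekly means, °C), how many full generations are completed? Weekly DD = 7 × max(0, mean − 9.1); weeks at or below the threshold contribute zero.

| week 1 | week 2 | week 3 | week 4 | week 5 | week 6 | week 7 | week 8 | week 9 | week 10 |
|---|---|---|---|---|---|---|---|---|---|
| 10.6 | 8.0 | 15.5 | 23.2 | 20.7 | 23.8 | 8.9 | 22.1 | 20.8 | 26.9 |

Weekly DD (7 × max(0, T̄ − 9.1)): 10.5, 0.0, 44.8, 98.7, 81.2, 102.9, 0.0, 91.0, 81.9, 124.6.
Season total = 635.6 DD.
Complete generations = ⌊635.6 / 236⌋ = 2.

2 generations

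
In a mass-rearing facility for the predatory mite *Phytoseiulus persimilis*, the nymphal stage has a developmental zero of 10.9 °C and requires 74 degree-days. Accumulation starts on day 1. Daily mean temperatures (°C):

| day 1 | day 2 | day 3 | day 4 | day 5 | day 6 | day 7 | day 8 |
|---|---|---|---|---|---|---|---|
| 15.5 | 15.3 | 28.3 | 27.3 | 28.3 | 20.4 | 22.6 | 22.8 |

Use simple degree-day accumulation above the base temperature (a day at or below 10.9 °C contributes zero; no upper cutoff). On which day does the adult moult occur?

day 7

Daily DD above 10.9 °C: 4.6, 4.4, 17.4, 16.4, 17.4, 9.5, 11.7, 11.9.
Cumulative: 4.6, 9.0, 26.4, 42.8, 60.2, 69.7, 81.4, 93.3.
The total first reaches 74 DD on day 7.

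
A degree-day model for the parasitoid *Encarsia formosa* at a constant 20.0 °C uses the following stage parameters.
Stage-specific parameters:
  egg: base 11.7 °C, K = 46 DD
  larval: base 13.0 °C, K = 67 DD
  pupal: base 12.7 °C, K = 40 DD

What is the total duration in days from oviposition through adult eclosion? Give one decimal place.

20.6 days

egg: 46 / (20.0 − 11.7) = 46 / 8.3 = 5.542 d.
larval: 67 / (20.0 − 13.0) = 67 / 7.0 = 9.571 d.
pupal: 40 / (20.0 − 12.7) = 40 / 7.3 = 5.479 d.
Sum = 20.593 ≈ 20.6 days.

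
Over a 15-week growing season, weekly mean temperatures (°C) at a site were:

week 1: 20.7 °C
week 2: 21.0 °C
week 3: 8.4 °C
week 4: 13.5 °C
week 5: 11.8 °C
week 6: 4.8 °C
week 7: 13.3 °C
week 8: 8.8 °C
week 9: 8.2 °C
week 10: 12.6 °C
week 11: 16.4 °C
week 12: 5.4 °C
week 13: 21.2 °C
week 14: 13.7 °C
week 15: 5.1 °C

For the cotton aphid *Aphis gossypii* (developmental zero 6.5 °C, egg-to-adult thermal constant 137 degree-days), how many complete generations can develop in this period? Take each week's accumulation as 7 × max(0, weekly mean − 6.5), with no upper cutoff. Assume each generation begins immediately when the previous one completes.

4 generations

Weekly DD (7 × max(0, T̄ − 6.5)): 99.4, 101.5, 13.3, 49.0, 37.1, 0.0, 47.6, 16.1, 11.9, 42.7, 69.3, 0.0, 102.9, 50.4, 0.0.
Season total = 641.2 DD.
Complete generations = ⌊641.2 / 137⌋ = 4.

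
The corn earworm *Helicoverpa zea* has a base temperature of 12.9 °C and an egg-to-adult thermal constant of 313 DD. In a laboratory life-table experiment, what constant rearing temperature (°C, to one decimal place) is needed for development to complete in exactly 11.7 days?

Required daily accumulation = 313 / 11.7 = 26.752 DD/day.
T = T_base + 26.752 = 12.9 + 26.752 = 39.652 ≈ 39.7 °C.

39.7 °C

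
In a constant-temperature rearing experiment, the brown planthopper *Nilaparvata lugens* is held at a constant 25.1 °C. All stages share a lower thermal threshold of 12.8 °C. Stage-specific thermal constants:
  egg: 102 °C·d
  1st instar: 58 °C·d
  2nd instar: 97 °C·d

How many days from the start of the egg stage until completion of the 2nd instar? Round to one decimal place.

Daily accumulation at 25.1 °C = 25.1 − 12.8 = 12.3 DD/day.
Total K = 102 + 58 + 97 = 257 DD.
Total duration = 257 / 12.3 = 20.894 ≈ 20.9 days.

20.9 days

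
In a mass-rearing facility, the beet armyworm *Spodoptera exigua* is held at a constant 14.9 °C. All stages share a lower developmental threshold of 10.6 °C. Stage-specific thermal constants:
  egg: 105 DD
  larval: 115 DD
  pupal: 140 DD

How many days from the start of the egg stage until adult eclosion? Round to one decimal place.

83.7 days

Daily accumulation at 14.9 °C = 14.9 − 10.6 = 4.3 DD/day.
Total K = 105 + 115 + 140 = 360 DD.
Total duration = 360 / 4.3 = 83.721 ≈ 83.7 days.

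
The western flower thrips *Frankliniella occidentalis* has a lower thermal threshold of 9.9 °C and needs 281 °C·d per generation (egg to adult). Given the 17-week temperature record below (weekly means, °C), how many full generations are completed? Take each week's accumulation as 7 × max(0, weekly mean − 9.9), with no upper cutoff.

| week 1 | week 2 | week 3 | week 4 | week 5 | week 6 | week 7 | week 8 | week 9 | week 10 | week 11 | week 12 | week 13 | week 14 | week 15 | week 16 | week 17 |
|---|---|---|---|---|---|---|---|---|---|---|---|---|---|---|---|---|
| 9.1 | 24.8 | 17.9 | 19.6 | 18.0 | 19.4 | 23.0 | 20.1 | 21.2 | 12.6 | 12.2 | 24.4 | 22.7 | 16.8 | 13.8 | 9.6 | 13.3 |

3 generations

Weekly DD (7 × max(0, T̄ − 9.9)): 0.0, 104.3, 56.0, 67.9, 56.7, 66.5, 91.7, 71.4, 79.1, 18.9, 16.1, 101.5, 89.6, 48.3, 27.3, 0.0, 23.8.
Season total = 919.1 DD.
Complete generations = ⌊919.1 / 281⌋ = 3.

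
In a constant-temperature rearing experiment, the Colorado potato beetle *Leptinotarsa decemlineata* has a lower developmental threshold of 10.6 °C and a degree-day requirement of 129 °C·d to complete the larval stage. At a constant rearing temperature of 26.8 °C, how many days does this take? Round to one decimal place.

8.0 days

Daily accumulation = 26.8 − 10.6 = 16.2 DD/day.
Duration = 129 / 16.2 = 7.963 ≈ 8.0 days.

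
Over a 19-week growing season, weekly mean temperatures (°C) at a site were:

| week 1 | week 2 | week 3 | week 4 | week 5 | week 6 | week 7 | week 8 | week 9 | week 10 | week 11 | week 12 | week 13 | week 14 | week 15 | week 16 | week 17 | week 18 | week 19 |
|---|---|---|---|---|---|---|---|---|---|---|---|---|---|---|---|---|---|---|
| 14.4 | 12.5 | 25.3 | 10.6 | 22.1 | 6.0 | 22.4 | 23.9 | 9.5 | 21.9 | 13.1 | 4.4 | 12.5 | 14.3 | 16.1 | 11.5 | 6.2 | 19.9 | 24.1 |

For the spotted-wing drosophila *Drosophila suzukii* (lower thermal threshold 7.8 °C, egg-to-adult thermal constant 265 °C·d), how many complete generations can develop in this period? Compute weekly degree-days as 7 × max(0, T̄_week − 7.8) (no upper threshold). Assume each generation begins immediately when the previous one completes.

Weekly DD (7 × max(0, T̄ − 7.8)): 46.2, 32.9, 122.5, 19.6, 100.1, 0.0, 102.2, 112.7, 11.9, 98.7, 37.1, 0.0, 32.9, 45.5, 58.1, 25.9, 0.0, 84.7, 114.1.
Season total = 1045.1 DD.
Complete generations = ⌊1045.1 / 265⌋ = 3.

3 generations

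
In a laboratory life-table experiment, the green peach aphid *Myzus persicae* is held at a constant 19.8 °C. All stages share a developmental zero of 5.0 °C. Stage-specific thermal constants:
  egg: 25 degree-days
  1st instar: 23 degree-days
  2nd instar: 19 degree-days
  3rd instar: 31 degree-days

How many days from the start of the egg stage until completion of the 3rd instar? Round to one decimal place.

6.6 days

Daily accumulation at 19.8 °C = 19.8 − 5.0 = 14.8 DD/day.
Total K = 25 + 23 + 19 + 31 = 98 DD.
Total duration = 98 / 14.8 = 6.622 ≈ 6.6 days.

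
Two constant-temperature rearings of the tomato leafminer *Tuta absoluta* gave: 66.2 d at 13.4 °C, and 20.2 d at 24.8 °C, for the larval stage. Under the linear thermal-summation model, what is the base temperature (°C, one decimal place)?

8.4 °C

Under the model K = D·(T − T_b), so D₁·(T₁ − T_b) = D₂·(T₂ − T_b).
66.2·(13.4 − T_b) = 20.2·(24.8 − T_b)
T_b = (66.2·13.4 − 20.2·24.8) / (66.2 − 20.2) = 386.12 / 46.0 = 8.394 °C ≈ 8.4 °C.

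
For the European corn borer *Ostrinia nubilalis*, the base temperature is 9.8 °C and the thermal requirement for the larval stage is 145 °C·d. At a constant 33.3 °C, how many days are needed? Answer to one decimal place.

6.2 days

Daily accumulation = 33.3 − 9.8 = 23.5 DD/day.
Duration = 145 / 23.5 = 6.170 ≈ 6.2 days.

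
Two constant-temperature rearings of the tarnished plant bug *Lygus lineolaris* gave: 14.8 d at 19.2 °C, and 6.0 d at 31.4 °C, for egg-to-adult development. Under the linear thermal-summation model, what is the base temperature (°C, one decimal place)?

10.9 °C

Equal thermal constants: D₁(T₁ − T_b) = D₂(T₂ − T_b).
14.8·(19.2 − T_b) = 6.0·(31.4 − T_b)
T_b = (14.8·19.2 − 6.0·31.4) / (14.8 − 6.0) = 95.76 / 8.8 = 10.882 °C ≈ 10.9 °C.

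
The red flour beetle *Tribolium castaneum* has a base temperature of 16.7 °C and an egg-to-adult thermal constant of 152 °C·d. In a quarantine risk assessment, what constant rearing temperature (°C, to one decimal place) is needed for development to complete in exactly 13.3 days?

28.1 °C

Required daily accumulation = 152 / 13.3 = 11.429 DD/day.
T = T_base + 11.429 = 16.7 + 11.429 = 28.129 ≈ 28.1 °C.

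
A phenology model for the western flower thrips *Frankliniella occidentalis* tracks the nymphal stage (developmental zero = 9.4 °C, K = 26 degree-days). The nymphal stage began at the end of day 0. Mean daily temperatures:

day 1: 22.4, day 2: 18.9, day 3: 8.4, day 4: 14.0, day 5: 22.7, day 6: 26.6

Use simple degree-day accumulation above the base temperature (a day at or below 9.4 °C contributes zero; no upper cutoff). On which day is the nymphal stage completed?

Daily DD above 9.4 °C: 13.0, 9.5, 0.0, 4.6, 13.3, 17.2.
Cumulative: 13.0, 22.5, 22.5, 27.1, 40.4, 57.6.
The total first reaches 26 DD on day 4.

day 4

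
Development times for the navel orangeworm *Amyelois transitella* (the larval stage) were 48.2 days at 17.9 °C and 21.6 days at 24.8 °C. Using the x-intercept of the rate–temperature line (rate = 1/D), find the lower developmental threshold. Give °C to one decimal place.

Under the model K = D·(T − T_b), so D₁·(T₁ − T_b) = D₂·(T₂ − T_b).
48.2·(17.9 − T_b) = 21.6·(24.8 − T_b)
T_b = (48.2·17.9 − 21.6·24.8) / (48.2 − 21.6) = 327.10 / 26.6 = 12.297 °C ≈ 12.3 °C.

12.3 °C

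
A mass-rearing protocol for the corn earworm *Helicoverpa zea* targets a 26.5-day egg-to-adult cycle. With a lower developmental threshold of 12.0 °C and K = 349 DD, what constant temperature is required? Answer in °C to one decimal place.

25.2 °C

Required daily accumulation = 349 / 26.5 = 13.170 DD/day.
T = T_base + 13.170 = 12.0 + 13.170 = 25.170 ≈ 25.2 °C.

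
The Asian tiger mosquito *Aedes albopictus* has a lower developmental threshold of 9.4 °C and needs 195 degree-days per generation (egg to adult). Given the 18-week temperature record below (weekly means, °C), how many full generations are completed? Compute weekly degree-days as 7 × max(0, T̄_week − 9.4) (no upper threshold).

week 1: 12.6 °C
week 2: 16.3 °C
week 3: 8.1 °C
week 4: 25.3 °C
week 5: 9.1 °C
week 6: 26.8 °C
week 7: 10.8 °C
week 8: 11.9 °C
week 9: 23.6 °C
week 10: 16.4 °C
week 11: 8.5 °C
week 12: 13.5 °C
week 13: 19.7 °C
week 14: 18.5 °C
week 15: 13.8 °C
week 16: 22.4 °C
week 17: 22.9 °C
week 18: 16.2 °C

Weekly DD (7 × max(0, T̄ − 9.4)): 22.4, 48.3, 0.0, 111.3, 0.0, 121.8, 9.8, 17.5, 99.4, 49.0, 0.0, 28.7, 72.1, 63.7, 30.8, 91.0, 94.5, 47.6.
Season total = 907.9 DD.
Complete generations = ⌊907.9 / 195⌋ = 4.

4 generations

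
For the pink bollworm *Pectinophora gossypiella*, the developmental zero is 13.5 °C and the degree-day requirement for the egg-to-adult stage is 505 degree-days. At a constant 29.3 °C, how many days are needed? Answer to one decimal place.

Daily accumulation = 29.3 − 13.5 = 15.8 DD/day.
Duration = 505 / 15.8 = 31.962 ≈ 32.0 days.

32.0 days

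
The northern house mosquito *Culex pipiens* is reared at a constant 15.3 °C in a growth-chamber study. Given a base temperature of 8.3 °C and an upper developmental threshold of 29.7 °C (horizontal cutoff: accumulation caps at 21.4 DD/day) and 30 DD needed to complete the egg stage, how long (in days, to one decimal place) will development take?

4.3 days

Daily accumulation = 15.3 − 8.3 = 7.0 DD/day.
Duration = 30 / 7.0 = 4.286 ≈ 4.3 days.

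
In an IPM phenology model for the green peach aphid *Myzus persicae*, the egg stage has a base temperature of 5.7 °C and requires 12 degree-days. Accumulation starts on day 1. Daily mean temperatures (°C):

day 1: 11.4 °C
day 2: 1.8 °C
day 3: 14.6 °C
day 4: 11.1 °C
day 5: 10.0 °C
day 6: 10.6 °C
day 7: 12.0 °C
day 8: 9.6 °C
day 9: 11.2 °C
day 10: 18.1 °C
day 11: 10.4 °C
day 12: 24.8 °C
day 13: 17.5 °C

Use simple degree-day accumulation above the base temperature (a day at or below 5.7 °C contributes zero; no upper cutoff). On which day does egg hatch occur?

Daily DD above 5.7 °C: 5.7, 0.0, 8.9, 5.4, 4.3, 4.9, 6.3, 3.9, 5.5, 12.4, 4.7, 19.1, 11.8.
Cumulative: 5.7, 5.7, 14.6, 20.0, 24.3, 29.2, 35.5, 39.4, 44.9, 57.3, 62.0, 81.1, 92.9.
The total first reaches 12 DD on day 3.

day 3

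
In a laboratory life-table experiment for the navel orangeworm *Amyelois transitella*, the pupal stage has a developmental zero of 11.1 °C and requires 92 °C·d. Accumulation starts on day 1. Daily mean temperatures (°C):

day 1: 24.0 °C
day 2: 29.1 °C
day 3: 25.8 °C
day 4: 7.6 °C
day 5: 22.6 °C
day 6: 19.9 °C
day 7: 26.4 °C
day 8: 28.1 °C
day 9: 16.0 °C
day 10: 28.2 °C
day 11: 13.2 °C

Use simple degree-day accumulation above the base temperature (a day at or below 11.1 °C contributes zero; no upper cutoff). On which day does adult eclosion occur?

day 8

Daily DD above 11.1 °C: 12.9, 18.0, 14.7, 0.0, 11.5, 8.8, 15.3, 17.0, 4.9, 17.1, 2.1.
Cumulative: 12.9, 30.9, 45.6, 45.6, 57.1, 65.9, 81.2, 98.2, 103.1, 120.2, 122.3.
The total first reaches 92 DD on day 8.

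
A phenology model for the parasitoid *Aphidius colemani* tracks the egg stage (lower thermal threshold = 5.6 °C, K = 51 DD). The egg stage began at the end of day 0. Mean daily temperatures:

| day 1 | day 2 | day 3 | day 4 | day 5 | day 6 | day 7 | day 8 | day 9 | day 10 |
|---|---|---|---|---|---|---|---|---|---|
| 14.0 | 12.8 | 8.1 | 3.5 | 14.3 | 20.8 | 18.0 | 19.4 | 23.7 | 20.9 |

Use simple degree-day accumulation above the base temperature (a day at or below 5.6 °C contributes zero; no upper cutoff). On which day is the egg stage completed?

Daily DD above 5.6 °C: 8.4, 7.2, 2.5, 0.0, 8.7, 15.2, 12.4, 13.8, 18.1, 15.3.
Cumulative: 8.4, 15.6, 18.1, 18.1, 26.8, 42.0, 54.4, 68.2, 86.3, 101.6.
The total first reaches 51 DD on day 7.

day 7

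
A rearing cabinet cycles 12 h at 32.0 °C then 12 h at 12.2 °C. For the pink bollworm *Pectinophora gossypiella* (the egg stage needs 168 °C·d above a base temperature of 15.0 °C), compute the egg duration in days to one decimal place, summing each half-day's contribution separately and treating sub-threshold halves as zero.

19.8 days

Day half: max(0, 32.0 − 15.0) × 0.5 = 17.0 × 0.5 = 8.50 DD.
Night half: max(0, 12.2 − 15.0) × 0.5 = 0.0 × 0.5 = 0.00 DD.
Per 24 h: 8.50 DD/day.
Duration = 168 / 8.50 = 19.765 ≈ 19.8 days.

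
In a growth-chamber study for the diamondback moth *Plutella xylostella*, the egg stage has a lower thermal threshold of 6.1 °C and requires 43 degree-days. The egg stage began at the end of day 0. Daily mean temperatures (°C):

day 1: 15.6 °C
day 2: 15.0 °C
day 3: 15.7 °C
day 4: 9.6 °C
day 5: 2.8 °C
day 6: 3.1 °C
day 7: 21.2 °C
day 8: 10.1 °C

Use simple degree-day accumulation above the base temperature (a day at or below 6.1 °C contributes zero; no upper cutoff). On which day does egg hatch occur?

Daily DD above 6.1 °C: 9.5, 8.9, 9.6, 3.5, 0.0, 0.0, 15.1, 4.0.
Cumulative: 9.5, 18.4, 28.0, 31.5, 31.5, 31.5, 46.6, 50.6.
The total first reaches 43 DD on day 7.

day 7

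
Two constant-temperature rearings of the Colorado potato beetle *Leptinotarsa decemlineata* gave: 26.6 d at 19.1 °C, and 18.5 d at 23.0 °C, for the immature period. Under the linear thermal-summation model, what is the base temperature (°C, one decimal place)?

10.2 °C

Linear rate model ⇒ the product D·(T − T_b) is constant across temperatures.
26.6·(19.1 − T_b) = 18.5·(23.0 − T_b)
T_b = (26.6·19.1 − 18.5·23.0) / (26.6 − 18.5) = 82.56 / 8.1 = 10.193 °C ≈ 10.2 °C.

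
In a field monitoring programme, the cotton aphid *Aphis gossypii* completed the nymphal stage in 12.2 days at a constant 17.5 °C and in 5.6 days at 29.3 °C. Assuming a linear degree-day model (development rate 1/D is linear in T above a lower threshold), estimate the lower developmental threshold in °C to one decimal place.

7.5 °C

Linear rate model ⇒ the product D·(T − T_b) is constant across temperatures.
12.2·(17.5 − T_b) = 5.6·(29.3 − T_b)
T_b = (12.2·17.5 − 5.6·29.3) / (12.2 − 5.6) = 49.42 / 6.6 = 7.488 °C ≈ 7.5 °C.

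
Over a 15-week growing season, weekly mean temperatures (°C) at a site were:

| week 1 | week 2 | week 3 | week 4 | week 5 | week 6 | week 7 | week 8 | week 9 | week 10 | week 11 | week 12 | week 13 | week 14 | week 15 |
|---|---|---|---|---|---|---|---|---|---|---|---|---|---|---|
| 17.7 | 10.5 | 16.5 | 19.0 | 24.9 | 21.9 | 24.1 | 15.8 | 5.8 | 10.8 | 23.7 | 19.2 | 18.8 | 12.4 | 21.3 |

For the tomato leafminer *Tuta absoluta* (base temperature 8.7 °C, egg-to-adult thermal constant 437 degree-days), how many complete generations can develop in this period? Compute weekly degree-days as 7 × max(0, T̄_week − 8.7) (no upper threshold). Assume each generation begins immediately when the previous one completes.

Weekly DD (7 × max(0, T̄ − 8.7)): 63.0, 12.6, 54.6, 72.1, 113.4, 92.4, 107.8, 49.7, 0.0, 14.7, 105.0, 73.5, 70.7, 25.9, 88.2.
Season total = 943.6 DD.
Complete generations = ⌊943.6 / 437⌋ = 2.

2 generations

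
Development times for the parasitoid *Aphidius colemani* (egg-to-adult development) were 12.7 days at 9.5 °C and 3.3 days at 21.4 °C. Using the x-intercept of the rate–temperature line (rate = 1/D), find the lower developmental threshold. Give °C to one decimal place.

5.3 °C

Equal thermal constants: D₁(T₁ − T_b) = D₂(T₂ − T_b).
12.7·(9.5 − T_b) = 3.3·(21.4 − T_b)
T_b = (12.7·9.5 − 3.3·21.4) / (12.7 − 3.3) = 50.03 / 9.4 = 5.322 °C ≈ 5.3 °C.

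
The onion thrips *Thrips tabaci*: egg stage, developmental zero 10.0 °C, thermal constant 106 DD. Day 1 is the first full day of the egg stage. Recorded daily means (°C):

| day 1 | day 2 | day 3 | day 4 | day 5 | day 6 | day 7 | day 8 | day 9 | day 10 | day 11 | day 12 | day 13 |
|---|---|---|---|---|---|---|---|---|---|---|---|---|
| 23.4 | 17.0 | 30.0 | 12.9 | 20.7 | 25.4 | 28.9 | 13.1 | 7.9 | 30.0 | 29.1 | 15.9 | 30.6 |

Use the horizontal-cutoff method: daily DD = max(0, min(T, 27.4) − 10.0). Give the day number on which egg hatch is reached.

day 11

Daily DD above 10.0 °C (capped at 17.4): 13.4, 7.0, 17.4, 2.9, 10.7, 15.4, 17.4, 3.1, 0.0, 17.4, 17.4, 5.9, 17.4.
Cumulative: 13.4, 20.4, 37.8, 40.7, 51.4, 66.8, 84.2, 87.3, 87.3, 104.7, 122.1, 128.0, 145.4.
The total first reaches 106 DD on day 11.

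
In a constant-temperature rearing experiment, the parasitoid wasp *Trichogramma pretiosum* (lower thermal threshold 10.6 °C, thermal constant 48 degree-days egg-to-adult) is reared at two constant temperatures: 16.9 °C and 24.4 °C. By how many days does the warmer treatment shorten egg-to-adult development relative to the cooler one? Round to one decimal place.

4.1 days

At 16.9 °C: 48 / (16.9 − 10.6) = 48 / 6.3 = 7.619 d.
At 24.4 °C: 48 / (24.4 − 10.6) = 48 / 13.8 = 3.478 d.
Difference = |7.619 − 3.478| = 4.141 ≈ 4.1 days.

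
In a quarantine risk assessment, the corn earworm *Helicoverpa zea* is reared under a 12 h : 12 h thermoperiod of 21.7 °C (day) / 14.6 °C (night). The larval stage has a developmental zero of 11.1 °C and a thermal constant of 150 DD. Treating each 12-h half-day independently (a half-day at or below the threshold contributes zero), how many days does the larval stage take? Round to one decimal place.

Day half: max(0, 21.7 − 11.1) × 0.5 = 10.6 × 0.5 = 5.30 DD.
Night half: max(0, 14.6 − 11.1) × 0.5 = 3.5 × 0.5 = 1.75 DD.
Per 24 h: 7.05 DD/day.
Duration = 150 / 7.05 = 21.277 ≈ 21.3 days.

21.3 days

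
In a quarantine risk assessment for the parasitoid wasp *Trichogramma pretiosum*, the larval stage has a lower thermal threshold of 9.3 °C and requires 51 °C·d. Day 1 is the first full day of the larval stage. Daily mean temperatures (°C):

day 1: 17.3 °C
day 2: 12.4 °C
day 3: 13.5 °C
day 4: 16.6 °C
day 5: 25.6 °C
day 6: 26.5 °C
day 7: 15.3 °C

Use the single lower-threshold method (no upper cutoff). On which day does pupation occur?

Daily DD above 9.3 °C: 8.0, 3.1, 4.2, 7.3, 16.3, 17.2, 6.0.
Cumulative: 8.0, 11.1, 15.3, 22.6, 38.9, 56.1, 62.1.
The total first reaches 51 DD on day 6.

day 6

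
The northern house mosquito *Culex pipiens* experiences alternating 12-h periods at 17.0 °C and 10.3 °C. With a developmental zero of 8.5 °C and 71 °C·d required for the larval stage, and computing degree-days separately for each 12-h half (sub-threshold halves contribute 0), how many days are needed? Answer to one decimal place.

13.8 days

Day half: max(0, 17.0 − 8.5) × 0.5 = 8.5 × 0.5 = 4.25 DD.
Night half: max(0, 10.3 − 8.5) × 0.5 = 1.8 × 0.5 = 0.90 DD.
Per 24 h: 5.15 DD/day.
Duration = 71 / 5.15 = 13.786 ≈ 13.8 days.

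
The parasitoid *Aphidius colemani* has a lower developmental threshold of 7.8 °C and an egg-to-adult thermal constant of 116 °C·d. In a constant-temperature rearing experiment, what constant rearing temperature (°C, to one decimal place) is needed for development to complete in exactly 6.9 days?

24.6 °C

Required daily accumulation = 116 / 6.9 = 16.812 DD/day.
T = T_base + 16.812 = 7.8 + 16.812 = 24.612 ≈ 24.6 °C.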